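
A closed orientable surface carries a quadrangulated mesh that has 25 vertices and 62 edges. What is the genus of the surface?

Every face is a square and each edge borders two faces, so 4F = 2·62, giving F = 31.
χ = V − E + F = 25 − 62 + 31 = -6.
For a closed orientable surface χ = 2 − 2g, so g = (2 − (-6))/2 = 4.

4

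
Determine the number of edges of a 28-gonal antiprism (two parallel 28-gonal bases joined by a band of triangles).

112

An antiprism on an n-gon has two n-gon caps and 2n triangles: V = 2·28 = 56, E = 4·28 = 112, F = 2·28 + 2 = 58.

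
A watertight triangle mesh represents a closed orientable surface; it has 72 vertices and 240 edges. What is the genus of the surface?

Every face is a triangle and each edge borders two faces, so 3F = 2·240, giving F = 160.
χ = V − E + F = 72 − 240 + 160 = -8.
For a closed orientable surface χ = 2 − 2g, so g = (2 − (-8))/2 = 5.

5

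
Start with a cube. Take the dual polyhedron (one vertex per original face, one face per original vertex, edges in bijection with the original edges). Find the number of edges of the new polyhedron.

12

The base solid has V = 8, E = 12, F = 6.
The dual swaps V and F and preserves E: V′ = F = 6, E′ = E = 12, F′ = V = 8.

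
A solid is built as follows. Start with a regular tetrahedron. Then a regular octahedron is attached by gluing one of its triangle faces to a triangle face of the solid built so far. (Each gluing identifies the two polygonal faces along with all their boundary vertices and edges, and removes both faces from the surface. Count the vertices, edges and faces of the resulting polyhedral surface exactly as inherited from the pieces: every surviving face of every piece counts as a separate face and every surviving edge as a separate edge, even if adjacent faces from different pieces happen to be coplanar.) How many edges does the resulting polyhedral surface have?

A regular tetrahedron: V=4, E=6, F=4.
Attach a regular octahedron (V=6, E=12, F=8) along a 3-gon: merge 3 vertices and 3 edges, delete both glued faces → V=7, E=15, F=10.
Check: V − E + F = 7 − 15 + 10 = 2.

15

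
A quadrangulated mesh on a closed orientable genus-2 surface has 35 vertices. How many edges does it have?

74

χ = 2 − 2·2 = -2, and every face is a square so 4F = 2E.
V − E + F = -2 with E = 4F/2 gives 35 − (4/2 − 1)·F = -2, so F = 37 and E = 74.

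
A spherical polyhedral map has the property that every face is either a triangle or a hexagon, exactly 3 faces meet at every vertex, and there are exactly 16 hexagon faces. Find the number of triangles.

Let x be the number of triangles; then F = 16 + x.
Edge–face incidences: 2E = 6·16 + 3·x = 96 + 3x.
Every vertex has degree 3, so 3V = 2E.
Euler: V − E + F = 2 ⇒ (2E)/3 − E + (16 + x) = 2.
Multiply by 6: 2·(2E) − 3·(2E) + 6·(16 + x) = 12, i.e. 96 + 6x − (96 + 3x) = 12.
Collecting terms: 3x = 12, so x = 4.
Then 2E = 96 + 3·4 = 108, so E = 54, V = 2E/3 = 36, F = 16 + 4 = 20.

4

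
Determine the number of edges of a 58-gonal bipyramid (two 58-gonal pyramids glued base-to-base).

174

A bipyramid over an n-gon has 2n triangular faces and n + 2 vertices: V = 58 + 2 = 60, E = 3·58 = 174, F = 2·58 = 116.
Check: V − E + F = 60 − 174 + 116 = 2.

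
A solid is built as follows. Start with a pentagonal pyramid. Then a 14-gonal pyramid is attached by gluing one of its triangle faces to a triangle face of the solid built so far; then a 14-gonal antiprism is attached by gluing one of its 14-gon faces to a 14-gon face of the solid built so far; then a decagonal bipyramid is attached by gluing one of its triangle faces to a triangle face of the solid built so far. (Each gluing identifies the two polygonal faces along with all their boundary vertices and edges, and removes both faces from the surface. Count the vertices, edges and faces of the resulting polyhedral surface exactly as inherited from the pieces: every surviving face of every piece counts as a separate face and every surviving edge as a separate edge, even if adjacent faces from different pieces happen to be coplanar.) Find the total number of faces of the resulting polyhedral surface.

65

A pentagonal pyramid: V=6, E=10, F=6.
Attach a 14-gonal pyramid (V=15, E=28, F=15) along a 3-gon: merge 3 vertices and 3 edges, delete both glued faces → V=18, E=35, F=19.
Attach a 14-gonal antiprism (V=28, E=56, F=30) along a 14-gon: merge 14 vertices and 14 edges, delete both glued faces → V=32, E=77, F=47.
Attach a decagonal bipyramid (V=12, E=30, F=20) along a 3-gon: merge 3 vertices and 3 edges, delete both glued faces → V=41, E=104, F=65.
Check: V − E + F = 41 − 104 + 65 = 2.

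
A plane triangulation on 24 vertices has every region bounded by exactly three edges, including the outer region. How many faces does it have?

44

In a plane triangulation 3F = 2E and V − E + F = 2, so F = 2V − 4 = 2·24 − 4 = 44.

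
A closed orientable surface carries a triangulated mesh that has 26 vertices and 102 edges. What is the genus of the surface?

5

Every face is a triangle and each edge borders two faces, so 3F = 2·102, giving F = 68.
χ = V − E + F = 26 − 102 + 68 = -8.
For a closed orientable surface χ = 2 − 2g, so g = (2 − (-8))/2 = 5.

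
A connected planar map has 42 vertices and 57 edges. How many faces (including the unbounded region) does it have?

17

Euler's formula for a connected plane graph: V − E + F = 2, so F = 2 − 42 + 57 = 17.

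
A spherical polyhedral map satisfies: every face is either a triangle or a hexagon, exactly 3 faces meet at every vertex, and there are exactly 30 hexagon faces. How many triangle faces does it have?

4

Let x be the number of triangles; then F = 30 + x.
Edge–face incidences: 2E = 6·30 + 3·x = 180 + 3x.
Every vertex has degree 3, so 3V = 2E.
Euler: V − E + F = 2 ⇒ (2E)/3 − E + (30 + x) = 2.
Multiply by 6: 2·(2E) − 3·(2E) + 6·(30 + x) = 12, i.e. 180 + 6x − (180 + 3x) = 12.
Collecting terms: 3x = 12, so x = 4.
Then 2E = 180 + 3·4 = 192, so E = 96, V = 2E/3 = 64, F = 30 + 4 = 34.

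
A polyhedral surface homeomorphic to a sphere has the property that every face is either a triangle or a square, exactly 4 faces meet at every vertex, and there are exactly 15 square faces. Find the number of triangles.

8

Let x be the number of triangles; then F = 15 + x.
Edge–face incidences: 2E = 4·15 + 3·x = 60 + 3x.
Every vertex has degree 4, so 4V = 2E.
Euler: V − E + F = 2 ⇒ (2E)/4 − E + (15 + x) = 2.
Multiply by 8: 2·(2E) − 4·(2E) + 8·(15 + x) = 16, i.e. 120 + 8x − 2·(60 + 3x) = 16.
Collecting terms: 2x = 16, so x = 8.
Then 2E = 60 + 3·8 = 84, so E = 42, V = 2E/4 = 21, F = 15 + 8 = 23.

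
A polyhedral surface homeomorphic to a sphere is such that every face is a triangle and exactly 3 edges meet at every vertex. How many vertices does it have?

4

Each face has 3 edges and each edge borders two faces, so 2E = 3F.
Each vertex has degree 3, so 3V = 2E and hence V = 3F/3.
Euler: V − E + F = 2 ⇒ (3F/3) − (3F/2) + F = 2.
Multiply by 6: (6 − 9 + 6)F = 12, i.e. 3F = 12.
So F = 4, E = 3·4/2 = 6, V = 3·4/3 = 4.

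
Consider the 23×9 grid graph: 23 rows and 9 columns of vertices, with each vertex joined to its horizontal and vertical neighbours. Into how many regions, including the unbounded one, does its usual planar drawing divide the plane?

The grid has V = 23·9 = 207 vertices and E = 23·8 + 9·22 = 382 edges.
F = 2 − V + E = 2 − 207 + 382 = 177.

177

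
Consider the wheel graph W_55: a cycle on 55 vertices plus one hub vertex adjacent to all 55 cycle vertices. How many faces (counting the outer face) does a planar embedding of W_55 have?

56

W_55 has V = 55 + 1 = 56 vertices and E = 2·55 = 110 edges.
By Euler's formula F = 2 − V + E = 2 − 56 + 110 = 56.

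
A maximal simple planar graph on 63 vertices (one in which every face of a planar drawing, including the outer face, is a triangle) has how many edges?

In a plane triangulation 3F = 2E and V − E + F = 2, so E = 3V − 6 = 3·63 − 6 = 183.

183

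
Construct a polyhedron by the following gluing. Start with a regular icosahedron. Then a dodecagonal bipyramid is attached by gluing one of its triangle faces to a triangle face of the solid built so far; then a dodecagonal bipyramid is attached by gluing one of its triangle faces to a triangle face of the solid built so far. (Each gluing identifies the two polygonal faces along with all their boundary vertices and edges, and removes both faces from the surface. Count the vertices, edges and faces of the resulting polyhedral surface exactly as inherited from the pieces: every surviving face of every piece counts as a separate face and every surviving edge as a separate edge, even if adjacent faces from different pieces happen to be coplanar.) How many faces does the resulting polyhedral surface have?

64

A regular icosahedron: V=12, E=30, F=20.
Attach a dodecagonal bipyramid (V=14, E=36, F=24) along a 3-gon: merge 3 vertices and 3 edges, delete both glued faces → V=23, E=63, F=42.
Attach a dodecagonal bipyramid (V=14, E=36, F=24) along a 3-gon: merge 3 vertices and 3 edges, delete both glued faces → V=34, E=96, F=64.
Check: V − E + F = 34 − 96 + 64 = 2.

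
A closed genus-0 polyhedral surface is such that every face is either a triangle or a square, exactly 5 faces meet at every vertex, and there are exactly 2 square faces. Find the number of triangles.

24

Let x be the number of triangles; then F = 2 + x.
Edge–face incidences: 2E = 4·2 + 3·x = 8 + 3x.
Every vertex has degree 5, so 5V = 2E.
Euler: V − E + F = 2 ⇒ (2E)/5 − E + (2 + x) = 2.
Multiply by 10: 2·(2E) − 5·(2E) + 10·(2 + x) = 20, i.e. 20 + 10x − 3·(8 + 3x) = 20.
Collecting terms: x − 4 = 20, so x = 24.
Then 2E = 8 + 3·24 = 80, so E = 40, V = 2E/5 = 16, F = 2 + 24 = 26.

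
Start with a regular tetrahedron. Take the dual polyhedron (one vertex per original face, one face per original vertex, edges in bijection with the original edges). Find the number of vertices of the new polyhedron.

The base solid has V = 4, E = 6, F = 4.
The dual swaps V and F and preserves E: V′ = F = 4, E′ = E = 6, F′ = V = 4.

4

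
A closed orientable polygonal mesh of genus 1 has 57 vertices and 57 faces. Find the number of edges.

For a closed orientable surface of genus 1, χ = 2 − 2·1 = 0.
E = V + F − (0) = 57 + 57 − (0) = 114.

114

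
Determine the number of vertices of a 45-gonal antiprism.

An antiprism on an n-gon has two n-gon caps and 2n triangles: V = 2·45 = 90, E = 4·45 = 180, F = 2·45 + 2 = 92.
Check: V − E + F = 90 − 180 + 92 = 2.

90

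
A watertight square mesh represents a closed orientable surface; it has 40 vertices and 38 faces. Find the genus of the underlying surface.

Every face is a square, so 2E = 4·38 = 152, giving E = 76.
χ = V − E + F = 40 − 76 + 38 = 2.
For a closed orientable surface χ = 2 − 2g, so g = (2 − (2))/2 = 0.

0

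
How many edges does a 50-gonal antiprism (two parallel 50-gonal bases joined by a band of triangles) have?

An antiprism on an n-gon has two n-gon caps and 2n triangles: V = 2·50 = 100, E = 4·50 = 200, F = 2·50 + 2 = 102.
Check: V − E + F = 100 − 200 + 102 = 2.

200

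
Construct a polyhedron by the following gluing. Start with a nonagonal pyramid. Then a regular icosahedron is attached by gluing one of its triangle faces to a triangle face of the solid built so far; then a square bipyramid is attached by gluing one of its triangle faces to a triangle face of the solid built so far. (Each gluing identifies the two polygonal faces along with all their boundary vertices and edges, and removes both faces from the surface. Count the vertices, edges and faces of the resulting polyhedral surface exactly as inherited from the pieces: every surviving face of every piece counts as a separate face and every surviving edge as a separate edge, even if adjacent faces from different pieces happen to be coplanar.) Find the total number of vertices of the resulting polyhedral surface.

22

A nonagonal pyramid: V=10, E=18, F=10.
Attach a regular icosahedron (V=12, E=30, F=20) along a 3-gon: merge 3 vertices and 3 edges, delete both glued faces → V=19, E=45, F=28.
Attach a square bipyramid (V=6, E=12, F=8) along a 3-gon: merge 3 vertices and 3 edges, delete both glued faces → V=22, E=54, F=34.
Check: V − E + F = 22 − 54 + 34 = 2.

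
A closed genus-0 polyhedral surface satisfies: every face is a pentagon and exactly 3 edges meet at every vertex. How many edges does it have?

Each face has 5 edges and each edge borders two faces, so 2E = 5F.
Each vertex has degree 3, so 3V = 2E and hence V = 5F/3.
Euler: V − E + F = 2 ⇒ (5F/3) − (5F/2) + F = 2.
Multiply by 6: (10 − 15 + 6)F = 12, i.e. 1F = 12.
So F = 12, E = 5·12/2 = 30, V = 5·12/3 = 20.

30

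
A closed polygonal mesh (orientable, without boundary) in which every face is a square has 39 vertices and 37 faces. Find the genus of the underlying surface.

0

Every face is a square, so 2E = 4·37 = 148, giving E = 74.
χ = V − E + F = 39 − 74 + 37 = 2.
For a closed orientable surface χ = 2 − 2g, so g = (2 − (2))/2 = 0.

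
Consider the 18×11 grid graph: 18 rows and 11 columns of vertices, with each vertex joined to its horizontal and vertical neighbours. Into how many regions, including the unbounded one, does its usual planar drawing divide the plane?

The grid has V = 18·11 = 198 vertices and E = 18·10 + 11·17 = 367 edges.
F = 2 − V + E = 2 − 198 + 367 = 171.

171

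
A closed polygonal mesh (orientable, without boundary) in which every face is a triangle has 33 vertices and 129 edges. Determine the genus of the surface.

Every face is a triangle and each edge borders two faces, so 3F = 2·129, giving F = 86.
χ = V − E + F = 33 − 129 + 86 = -10.
For a closed orientable surface χ = 2 − 2g, so g = (2 − (-10))/2 = 6.

6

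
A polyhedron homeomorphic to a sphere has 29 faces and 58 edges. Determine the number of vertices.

Here V − E + F = 2.
V = 2 + E − F = 2 + 58 − 29 = 31.

31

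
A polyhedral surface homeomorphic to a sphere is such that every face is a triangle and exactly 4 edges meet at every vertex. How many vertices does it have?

Each face has 3 edges and each edge borders two faces, so 2E = 3F.
Each vertex has degree 4, so 4V = 2E and hence V = 3F/4.
Euler: V − E + F = 2 ⇒ (3F/4) − (3F/2) + F = 2.
Multiply by 8: (6 − 12 + 8)F = 16, i.e. 2F = 16.
So F = 8, E = 3·8/2 = 12, V = 3·8/4 = 6.

6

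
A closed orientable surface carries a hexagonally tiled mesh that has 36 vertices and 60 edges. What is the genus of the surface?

Every face is a hexagon and each edge borders two faces, so 6F = 2·60, giving F = 20.
χ = V − E + F = 36 − 60 + 20 = -4.
For a closed orientable surface χ = 2 − 2g, so g = (2 − (-4))/2 = 3.

3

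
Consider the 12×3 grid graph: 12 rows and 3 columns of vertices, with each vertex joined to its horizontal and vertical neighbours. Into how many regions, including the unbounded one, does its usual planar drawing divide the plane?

The grid has V = 12·3 = 36 vertices and E = 12·2 + 3·11 = 57 edges.
F = 2 − V + E = 2 − 36 + 57 = 23.

23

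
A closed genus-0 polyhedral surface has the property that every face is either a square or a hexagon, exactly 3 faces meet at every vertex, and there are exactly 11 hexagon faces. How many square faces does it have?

Let x be the number of squares; then F = 11 + x.
Edge–face incidences: 2E = 6·11 + 4·x = 66 + 4x.
Every vertex has degree 3, so 3V = 2E.
Euler: V − E + F = 2 ⇒ (2E)/3 − E + (11 + x) = 2.
Multiply by 6: 2·(2E) − 3·(2E) + 6·(11 + x) = 12, i.e. 66 + 6x − (66 + 4x) = 12.
Collecting terms: 2x = 12, so x = 6.
Then 2E = 66 + 4·6 = 90, so E = 45, V = 2E/3 = 30, F = 11 + 6 = 17.

6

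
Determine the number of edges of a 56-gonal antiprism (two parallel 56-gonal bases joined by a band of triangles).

An antiprism on an n-gon has two n-gon caps and 2n triangles: V = 2·56 = 112, E = 4·56 = 224, F = 2·56 + 2 = 114.

224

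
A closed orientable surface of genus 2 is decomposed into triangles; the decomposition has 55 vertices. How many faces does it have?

χ = 2 − 2·2 = -2, and every face is a triangle so 3F = 2E.
V − E + F = -2 with E = 3F/2 gives 55 − (3/2 − 1)·F = -2, so F = 114 and E = 171.

114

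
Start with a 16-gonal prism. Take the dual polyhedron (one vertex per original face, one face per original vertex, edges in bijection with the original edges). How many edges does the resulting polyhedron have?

48

The base solid has V = 32, E = 48, F = 18.
The dual swaps V and F and preserves E: V′ = F = 18, E′ = E = 48, F′ = V = 32.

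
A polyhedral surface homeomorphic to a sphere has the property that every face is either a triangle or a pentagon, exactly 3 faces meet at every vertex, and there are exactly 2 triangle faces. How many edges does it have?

Let x be the number of pentagons; then F = 2 + x.
Edge–face incidences: 2E = 3·2 + 5·x = 6 + 5x.
Every vertex has degree 3, so 3V = 2E.
Euler: V − E + F = 2 ⇒ (2E)/3 − E + (2 + x) = 2.
Multiply by 6: 2·(2E) − 3·(2E) + 6·(2 + x) = 12, i.e. 12 + 6x − (6 + 5x) = 12.
Collecting terms: x + 6 = 12, so x = 6.
Then 2E = 6 + 5·6 = 36, so E = 18, V = 2E/3 = 12, F = 2 + 6 = 8.

18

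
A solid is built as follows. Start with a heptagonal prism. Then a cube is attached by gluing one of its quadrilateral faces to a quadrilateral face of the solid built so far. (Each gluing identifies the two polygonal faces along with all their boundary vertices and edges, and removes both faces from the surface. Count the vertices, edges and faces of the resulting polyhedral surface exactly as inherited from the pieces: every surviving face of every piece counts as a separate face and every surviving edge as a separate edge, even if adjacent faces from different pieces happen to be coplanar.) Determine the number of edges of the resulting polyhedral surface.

A heptagonal prism: V=14, E=21, F=9.
Attach a cube (V=8, E=12, F=6) along a 4-gon: merge 4 vertices and 4 edges, delete both glued faces → V=18, E=29, F=13.
Check: V − E + F = 18 − 29 + 13 = 2.

29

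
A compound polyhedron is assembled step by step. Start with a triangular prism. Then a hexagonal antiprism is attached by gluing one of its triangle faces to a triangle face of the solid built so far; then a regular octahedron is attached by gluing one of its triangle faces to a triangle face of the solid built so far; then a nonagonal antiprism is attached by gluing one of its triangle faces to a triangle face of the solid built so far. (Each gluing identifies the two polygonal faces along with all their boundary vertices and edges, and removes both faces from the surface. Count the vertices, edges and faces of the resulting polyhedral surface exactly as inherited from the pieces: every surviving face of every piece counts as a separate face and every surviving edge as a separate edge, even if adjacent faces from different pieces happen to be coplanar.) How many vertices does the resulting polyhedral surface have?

A triangular prism: V=6, E=9, F=5.
Attach a hexagonal antiprism (V=12, E=24, F=14) along a 3-gon: merge 3 vertices and 3 edges, delete both glued faces → V=15, E=30, F=17.
Attach a regular octahedron (V=6, E=12, F=8) along a 3-gon: merge 3 vertices and 3 edges, delete both glued faces → V=18, E=39, F=23.
Attach a nonagonal antiprism (V=18, E=36, F=20) along a 3-gon: merge 3 vertices and 3 edges, delete both glued faces → V=33, E=72, F=41.
Check: V − E + F = 33 − 72 + 41 = 2.

33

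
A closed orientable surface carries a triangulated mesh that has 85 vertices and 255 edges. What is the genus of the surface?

1

Every face is a triangle and each edge borders two faces, so 3F = 2·255, giving F = 170.
χ = V − E + F = 85 − 255 + 170 = 0.
For a closed orientable surface χ = 2 − 2g, so g = (2 − (0))/2 = 1.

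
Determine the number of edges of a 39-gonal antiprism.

An antiprism on an n-gon has two n-gon caps and 2n triangles: V = 2·39 = 78, E = 4·39 = 156, F = 2·39 + 2 = 80.
Check: V − E + F = 78 − 156 + 80 = 2.

156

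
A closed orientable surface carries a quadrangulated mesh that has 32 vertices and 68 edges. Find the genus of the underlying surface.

2

Every face is a square and each edge borders two faces, so 4F = 2·68, giving F = 34.
χ = V − E + F = 32 − 68 + 34 = -2.
For a closed orientable surface χ = 2 − 2g, so g = (2 − (-2))/2 = 2.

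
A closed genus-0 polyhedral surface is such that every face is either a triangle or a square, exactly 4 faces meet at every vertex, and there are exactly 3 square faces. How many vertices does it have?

9

Let x be the number of triangles; then F = 3 + x.
Edge–face incidences: 2E = 4·3 + 3·x = 12 + 3x.
Every vertex has degree 4, so 4V = 2E.
Euler: V − E + F = 2 ⇒ (2E)/4 − E + (3 + x) = 2.
Multiply by 8: 2·(2E) − 4·(2E) + 8·(3 + x) = 16, i.e. 24 + 8x − 2·(12 + 3x) = 16.
Collecting terms: 2x = 16, so x = 8.
Then 2E = 12 + 3·8 = 36, so E = 18, V = 2E/4 = 9, F = 3 + 8 = 11.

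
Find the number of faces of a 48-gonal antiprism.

98

An antiprism on an n-gon has two n-gon caps and 2n triangles: V = 2·48 = 96, E = 4·48 = 192, F = 2·48 + 2 = 98.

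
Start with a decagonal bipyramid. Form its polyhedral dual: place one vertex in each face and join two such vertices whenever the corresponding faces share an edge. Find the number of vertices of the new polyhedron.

20

The base solid has V = 12, E = 30, F = 20.
The dual swaps V and F and preserves E: V′ = F = 20, E′ = E = 30, F′ = V = 12.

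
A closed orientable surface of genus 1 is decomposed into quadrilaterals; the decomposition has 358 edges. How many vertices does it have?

179

χ = 2 − 2·1 = 0, and every face is a square so 4F = 2E.
F = 2E/4 = 179. Then V = 0 + E − F = 0 + 358 − 179 = 179.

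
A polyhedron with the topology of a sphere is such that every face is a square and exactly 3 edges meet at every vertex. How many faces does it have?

6

Each face has 4 edges and each edge borders two faces, so 2E = 4F.
Each vertex has degree 3, so 3V = 2E and hence V = 4F/3.
Euler: V − E + F = 2 ⇒ (4F/3) − (4F/2) + F = 2.
Multiply by 6: (8 − 12 + 6)F = 12, i.e. 2F = 12.
So F = 6, E = 4·6/2 = 12, V = 4·6/3 = 8.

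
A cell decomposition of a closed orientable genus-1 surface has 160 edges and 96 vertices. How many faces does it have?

64

For a closed orientable surface of genus 1, χ = 2 − 2·1 = 0.
F = 0 − V + E = 0 − 96 + 160 = 64.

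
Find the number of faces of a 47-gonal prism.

49

A prism on an n-gon has two n-gon bases and n rectangular sides: V = 2·47 = 94, E = 3·47 = 141, F = 47 + 2 = 49.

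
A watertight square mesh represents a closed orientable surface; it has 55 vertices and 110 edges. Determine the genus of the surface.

1

Every face is a square and each edge borders two faces, so 4F = 2·110, giving F = 55.
χ = V − E + F = 55 − 110 + 55 = 0.
For a closed orientable surface χ = 2 − 2g, so g = (2 − (0))/2 = 1.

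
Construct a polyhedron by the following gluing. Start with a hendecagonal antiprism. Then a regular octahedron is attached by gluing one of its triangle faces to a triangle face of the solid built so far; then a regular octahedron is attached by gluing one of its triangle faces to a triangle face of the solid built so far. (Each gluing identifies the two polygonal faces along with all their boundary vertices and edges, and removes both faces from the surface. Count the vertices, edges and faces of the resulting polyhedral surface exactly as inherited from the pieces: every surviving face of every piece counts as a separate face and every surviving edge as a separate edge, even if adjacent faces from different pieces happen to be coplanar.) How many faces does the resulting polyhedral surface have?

A hendecagonal antiprism: V=22, E=44, F=24.
Attach a regular octahedron (V=6, E=12, F=8) along a 3-gon: merge 3 vertices and 3 edges, delete both glued faces → V=25, E=53, F=30.
Attach a regular octahedron (V=6, E=12, F=8) along a 3-gon: merge 3 vertices and 3 edges, delete both glued faces → V=28, E=62, F=36.
Check: V − E + F = 28 − 62 + 36 = 2.

36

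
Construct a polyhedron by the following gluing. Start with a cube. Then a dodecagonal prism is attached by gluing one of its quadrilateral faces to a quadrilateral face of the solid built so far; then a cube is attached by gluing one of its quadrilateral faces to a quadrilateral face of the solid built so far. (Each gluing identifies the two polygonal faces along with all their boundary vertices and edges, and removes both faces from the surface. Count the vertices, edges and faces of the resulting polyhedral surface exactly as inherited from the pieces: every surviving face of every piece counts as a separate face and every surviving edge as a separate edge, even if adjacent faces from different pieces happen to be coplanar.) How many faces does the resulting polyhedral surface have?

A cube: V=8, E=12, F=6.
Attach a dodecagonal prism (V=24, E=36, F=14) along a 4-gon: merge 4 vertices and 4 edges, delete both glued faces → V=28, E=44, F=18.
Attach a cube (V=8, E=12, F=6) along a 4-gon: merge 4 vertices and 4 edges, delete both glued faces → V=32, E=52, F=22.
Check: V − E + F = 32 − 52 + 22 = 2.

22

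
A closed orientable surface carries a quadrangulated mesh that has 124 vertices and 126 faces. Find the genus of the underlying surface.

2

Every face is a square, so 2E = 4·126 = 504, giving E = 252.
χ = V − E + F = 124 − 252 + 126 = -2.
For a closed orientable surface χ = 2 − 2g, so g = (2 − (-2))/2 = 2.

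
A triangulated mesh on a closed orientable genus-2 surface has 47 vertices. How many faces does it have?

χ = 2 − 2·2 = -2, and every face is a triangle so 3F = 2E.
V − E + F = -2 with E = 3F/2 gives 47 − (3/2 − 1)·F = -2, so F = 98 and E = 147.

98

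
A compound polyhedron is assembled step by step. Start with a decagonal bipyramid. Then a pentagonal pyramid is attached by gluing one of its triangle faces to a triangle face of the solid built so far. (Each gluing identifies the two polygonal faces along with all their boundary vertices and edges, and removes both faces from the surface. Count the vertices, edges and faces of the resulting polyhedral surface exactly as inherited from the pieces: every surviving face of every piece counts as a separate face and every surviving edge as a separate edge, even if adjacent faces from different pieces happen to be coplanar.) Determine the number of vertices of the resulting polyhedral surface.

A decagonal bipyramid: V=12, E=30, F=20.
Attach a pentagonal pyramid (V=6, E=10, F=6) along a 3-gon: merge 3 vertices and 3 edges, delete both glued faces → V=15, E=37, F=24.
Check: V − E + F = 15 − 37 + 24 = 2.

15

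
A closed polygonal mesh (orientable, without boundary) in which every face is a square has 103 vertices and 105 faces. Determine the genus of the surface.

2

Every face is a square, so 2E = 4·105 = 420, giving E = 210.
χ = V − E + F = 103 − 210 + 105 = -2.
For a closed orientable surface χ = 2 − 2g, so g = (2 − (-2))/2 = 2.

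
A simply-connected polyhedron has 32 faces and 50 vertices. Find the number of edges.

80

Here V − E + F = 2.
E = V + F − (2) = 50 + 32 − (2) = 80.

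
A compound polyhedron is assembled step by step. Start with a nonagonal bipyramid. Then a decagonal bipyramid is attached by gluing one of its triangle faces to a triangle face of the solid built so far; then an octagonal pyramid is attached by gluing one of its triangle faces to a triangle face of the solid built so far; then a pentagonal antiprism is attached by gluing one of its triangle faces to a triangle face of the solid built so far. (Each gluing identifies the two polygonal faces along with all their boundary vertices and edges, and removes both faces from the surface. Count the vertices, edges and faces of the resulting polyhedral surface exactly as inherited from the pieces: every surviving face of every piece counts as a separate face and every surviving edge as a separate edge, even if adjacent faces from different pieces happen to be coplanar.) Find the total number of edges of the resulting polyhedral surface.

84

A nonagonal bipyramid: V=11, E=27, F=18.
Attach a decagonal bipyramid (V=12, E=30, F=20) along a 3-gon: merge 3 vertices and 3 edges, delete both glued faces → V=20, E=54, F=36.
Attach an octagonal pyramid (V=9, E=16, F=9) along a 3-gon: merge 3 vertices and 3 edges, delete both glued faces → V=26, E=67, F=43.
Attach a pentagonal antiprism (V=10, E=20, F=12) along a 3-gon: merge 3 vertices and 3 edges, delete both glued faces → V=33, E=84, F=53.
Check: V − E + F = 33 − 84 + 53 = 2.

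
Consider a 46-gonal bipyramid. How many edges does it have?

138

A bipyramid over an n-gon has 2n triangular faces and n + 2 vertices: V = 46 + 2 = 48, E = 3·46 = 138, F = 2·46 = 92.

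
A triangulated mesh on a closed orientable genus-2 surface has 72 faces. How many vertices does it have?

34

χ = 2 − 2·2 = -2, and every face is a triangle so 3F = 2E.
E = 3·72/2 = 108. Then V = -2 + E − F = -2 + 108 − 72 = 34.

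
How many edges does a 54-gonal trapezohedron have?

The n-trapezohedron (dual of the n-antiprism) has V = 2·54 + 2 = 110, E = 4·54 = 216, F = 2·54 = 108.

216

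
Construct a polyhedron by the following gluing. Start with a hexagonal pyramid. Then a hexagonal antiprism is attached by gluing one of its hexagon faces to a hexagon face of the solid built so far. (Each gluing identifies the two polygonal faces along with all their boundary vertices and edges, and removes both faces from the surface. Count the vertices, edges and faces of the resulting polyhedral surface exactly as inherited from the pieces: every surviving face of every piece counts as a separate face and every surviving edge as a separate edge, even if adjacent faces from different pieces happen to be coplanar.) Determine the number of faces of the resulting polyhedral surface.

A hexagonal pyramid: V=7, E=12, F=7.
Attach a hexagonal antiprism (V=12, E=24, F=14) along a 6-gon: merge 6 vertices and 6 edges, delete both glued faces → V=13, E=30, F=19.
Check: V − E + F = 13 − 30 + 19 = 2.

19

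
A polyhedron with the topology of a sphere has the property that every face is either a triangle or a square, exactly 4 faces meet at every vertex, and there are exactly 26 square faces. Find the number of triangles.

Let x be the number of triangles; then F = 26 + x.
Edge–face incidences: 2E = 4·26 + 3·x = 104 + 3x.
Every vertex has degree 4, so 4V = 2E.
Euler: V − E + F = 2 ⇒ (2E)/4 − E + (26 + x) = 2.
Multiply by 8: 2·(2E) − 4·(2E) + 8·(26 + x) = 16, i.e. 208 + 8x − 2·(104 + 3x) = 16.
Collecting terms: 2x = 16, so x = 8.
Then 2E = 104 + 3·8 = 128, so E = 64, V = 2E/4 = 32, F = 26 + 8 = 34.

8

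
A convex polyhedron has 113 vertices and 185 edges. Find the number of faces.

Here V − E + F = 2.
F = 2 − V + E = 2 − 113 + 185 = 74.

74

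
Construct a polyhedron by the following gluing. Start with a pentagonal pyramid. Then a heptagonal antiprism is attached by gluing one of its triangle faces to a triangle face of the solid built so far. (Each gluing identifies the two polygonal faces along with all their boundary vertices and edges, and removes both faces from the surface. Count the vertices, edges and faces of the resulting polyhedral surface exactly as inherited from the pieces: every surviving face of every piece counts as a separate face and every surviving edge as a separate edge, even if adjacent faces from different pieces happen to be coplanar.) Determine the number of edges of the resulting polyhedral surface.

A pentagonal pyramid: V=6, E=10, F=6.
Attach a heptagonal antiprism (V=14, E=28, F=16) along a 3-gon: merge 3 vertices and 3 edges, delete both glued faces → V=17, E=35, F=20.
Check: V − E + F = 17 − 35 + 20 = 2.

35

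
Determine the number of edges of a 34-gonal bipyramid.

A bipyramid over an n-gon has 2n triangular faces and n + 2 vertices: V = 34 + 2 = 36, E = 3·34 = 102, F = 2·34 = 68.

102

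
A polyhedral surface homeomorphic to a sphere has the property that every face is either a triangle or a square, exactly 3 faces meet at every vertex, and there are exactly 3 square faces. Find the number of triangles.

Let x be the number of triangles; then F = 3 + x.
Edge–face incidences: 2E = 4·3 + 3·x = 12 + 3x.
Every vertex has degree 3, so 3V = 2E.
Euler: V − E + F = 2 ⇒ (2E)/3 − E + (3 + x) = 2.
Multiply by 6: 2·(2E) − 3·(2E) + 6·(3 + x) = 12, i.e. 18 + 6x − (12 + 3x) = 12.
Collecting terms: 3x + 6 = 12, so 3x = 6, so x = 2.
Then 2E = 12 + 3·2 = 18, so E = 9, V = 2E/3 = 6, F = 3 + 2 = 5.

2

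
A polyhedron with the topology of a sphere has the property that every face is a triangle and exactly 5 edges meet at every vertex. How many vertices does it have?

Each face has 3 edges and each edge borders two faces, so 2E = 3F.
Each vertex has degree 5, so 5V = 2E and hence V = 3F/5.
Euler: V − E + F = 2 ⇒ (3F/5) − (3F/2) + F = 2.
Multiply by 10: (6 − 15 + 10)F = 20, i.e. 1F = 20.
So F = 20, E = 3·20/2 = 30, V = 3·20/5 = 12.

12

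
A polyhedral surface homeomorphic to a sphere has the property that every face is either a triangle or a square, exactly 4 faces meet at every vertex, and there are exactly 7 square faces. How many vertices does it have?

Let x be the number of triangles; then F = 7 + x.
Edge–face incidences: 2E = 4·7 + 3·x = 28 + 3x.
Every vertex has degree 4, so 4V = 2E.
Euler: V − E + F = 2 ⇒ (2E)/4 − E + (7 + x) = 2.
Multiply by 8: 2·(2E) − 4·(2E) + 8·(7 + x) = 16, i.e. 56 + 8x − 2·(28 + 3x) = 16.
Collecting terms: 2x = 16, so x = 8.
Then 2E = 28 + 3·8 = 52, so E = 26, V = 2E/4 = 13, F = 7 + 8 = 15.

13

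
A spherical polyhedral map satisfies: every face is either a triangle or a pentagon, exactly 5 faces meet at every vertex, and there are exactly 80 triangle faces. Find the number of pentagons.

Let x be the number of pentagons; then F = 80 + x.
Edge–face incidences: 2E = 3·80 + 5·x = 240 + 5x.
Every vertex has degree 5, so 5V = 2E.
Euler: V − E + F = 2 ⇒ (2E)/5 − E + (80 + x) = 2.
Multiply by 10: 2·(2E) − 5·(2E) + 10·(80 + x) = 20, i.e. 800 + 10x − 3·(240 + 5x) = 20.
Collecting terms: −5x + 80 = 20, so −5x = −60, so x = 12.
Then 2E = 240 + 5·12 = 300, so E = 150, V = 2E/5 = 60, F = 80 + 12 = 92.

12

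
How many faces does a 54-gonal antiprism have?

An antiprism on an n-gon has two n-gon caps and 2n triangles: V = 2·54 = 108, E = 4·54 = 216, F = 2·54 + 2 = 110.
Check: V − E + F = 108 − 216 + 110 = 2.

110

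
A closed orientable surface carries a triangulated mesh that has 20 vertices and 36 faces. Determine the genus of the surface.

0

Every face is a triangle, so 2E = 3·36 = 108, giving E = 54.
χ = V − E + F = 20 − 54 + 36 = 2.
For a closed orientable surface χ = 2 − 2g, so g = (2 − (2))/2 = 0.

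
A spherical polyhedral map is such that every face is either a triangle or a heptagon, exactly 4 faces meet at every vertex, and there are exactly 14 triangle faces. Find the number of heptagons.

Let x be the number of heptagons; then F = 14 + x.
Edge–face incidences: 2E = 3·14 + 7·x = 42 + 7x.
Every vertex has degree 4, so 4V = 2E.
Euler: V − E + F = 2 ⇒ (2E)/4 − E + (14 + x) = 2.
Multiply by 8: 2·(2E) − 4·(2E) + 8·(14 + x) = 16, i.e. 112 + 8x − 2·(42 + 7x) = 16.
Collecting terms: −6x + 28 = 16, so −6x = −12, so x = 2.
Then 2E = 42 + 7·2 = 56, so E = 28, V = 2E/4 = 14, F = 14 + 2 = 16.

2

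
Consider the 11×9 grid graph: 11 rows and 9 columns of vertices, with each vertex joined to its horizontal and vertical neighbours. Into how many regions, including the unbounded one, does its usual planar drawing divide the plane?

The grid has V = 11·9 = 99 vertices and E = 11·8 + 9·10 = 178 edges.
F = 2 − V + E = 2 − 99 + 178 = 81.

81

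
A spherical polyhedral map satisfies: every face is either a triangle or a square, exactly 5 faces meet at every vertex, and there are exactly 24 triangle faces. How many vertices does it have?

Let x be the number of squares; then F = 24 + x.
Edge–face incidences: 2E = 3·24 + 4·x = 72 + 4x.
Every vertex has degree 5, so 5V = 2E.
Euler: V − E + F = 2 ⇒ (2E)/5 − E + (24 + x) = 2.
Multiply by 10: 2·(2E) − 5·(2E) + 10·(24 + x) = 20, i.e. 240 + 10x − 3·(72 + 4x) = 20.
Collecting terms: −2x + 24 = 20, so −2x = −4, so x = 2.
Then 2E = 72 + 4·2 = 80, so E = 40, V = 2E/5 = 16, F = 24 + 2 = 26.

16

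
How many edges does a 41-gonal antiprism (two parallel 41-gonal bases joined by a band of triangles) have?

An antiprism on an n-gon has two n-gon caps and 2n triangles: V = 2·41 = 82, E = 4·41 = 164, F = 2·41 + 2 = 84.

164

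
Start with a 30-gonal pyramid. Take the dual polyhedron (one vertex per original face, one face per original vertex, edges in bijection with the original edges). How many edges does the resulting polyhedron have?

60

The base solid has V = 31, E = 60, F = 31.
The dual swaps V and F and preserves E: V′ = F = 31, E′ = E = 60, F′ = V = 31.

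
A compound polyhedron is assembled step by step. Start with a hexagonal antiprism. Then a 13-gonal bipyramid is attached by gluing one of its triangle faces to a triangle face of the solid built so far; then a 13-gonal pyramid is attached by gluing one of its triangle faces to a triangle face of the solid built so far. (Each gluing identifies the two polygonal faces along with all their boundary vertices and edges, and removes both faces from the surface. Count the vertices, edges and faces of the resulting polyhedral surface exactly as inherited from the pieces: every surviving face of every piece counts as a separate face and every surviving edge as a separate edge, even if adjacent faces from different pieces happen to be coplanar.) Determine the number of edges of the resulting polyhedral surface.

A hexagonal antiprism: V=12, E=24, F=14.
Attach a 13-gonal bipyramid (V=15, E=39, F=26) along a 3-gon: merge 3 vertices and 3 edges, delete both glued faces → V=24, E=60, F=38.
Attach a 13-gonal pyramid (V=14, E=26, F=14) along a 3-gon: merge 3 vertices and 3 edges, delete both glued faces → V=35, E=83, F=50.
Check: V − E + F = 35 − 83 + 50 = 2.

83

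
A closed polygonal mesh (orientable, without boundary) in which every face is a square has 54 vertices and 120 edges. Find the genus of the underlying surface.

4

Every face is a square and each edge borders two faces, so 4F = 2·120, giving F = 60.
χ = V − E + F = 54 − 120 + 60 = -6.
For a closed orientable surface χ = 2 − 2g, so g = (2 − (-6))/2 = 4.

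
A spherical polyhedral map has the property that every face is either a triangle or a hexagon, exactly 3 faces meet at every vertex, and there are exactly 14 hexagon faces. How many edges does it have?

48

Let x be the number of triangles; then F = 14 + x.
Edge–face incidences: 2E = 6·14 + 3·x = 84 + 3x.
Every vertex has degree 3, so 3V = 2E.
Euler: V − E + F = 2 ⇒ (2E)/3 − E + (14 + x) = 2.
Multiply by 6: 2·(2E) − 3·(2E) + 6·(14 + x) = 12, i.e. 84 + 6x − (84 + 3x) = 12.
Collecting terms: 3x = 12, so x = 4.
Then 2E = 84 + 3·4 = 96, so E = 48, V = 2E/3 = 32, F = 14 + 4 = 18.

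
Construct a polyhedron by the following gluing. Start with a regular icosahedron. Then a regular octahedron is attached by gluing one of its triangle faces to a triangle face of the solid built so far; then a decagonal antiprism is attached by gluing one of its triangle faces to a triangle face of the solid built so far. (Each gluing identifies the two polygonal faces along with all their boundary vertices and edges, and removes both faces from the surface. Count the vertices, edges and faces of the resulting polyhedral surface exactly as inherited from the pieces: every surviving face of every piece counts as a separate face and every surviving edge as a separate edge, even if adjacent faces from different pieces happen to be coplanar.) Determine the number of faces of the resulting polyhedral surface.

A regular icosahedron: V=12, E=30, F=20.
Attach a regular octahedron (V=6, E=12, F=8) along a 3-gon: merge 3 vertices and 3 edges, delete both glued faces → V=15, E=39, F=26.
Attach a decagonal antiprism (V=20, E=40, F=22) along a 3-gon: merge 3 vertices and 3 edges, delete both glued faces → V=32, E=76, F=46.
Check: V − E + F = 32 − 76 + 46 = 2.

46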